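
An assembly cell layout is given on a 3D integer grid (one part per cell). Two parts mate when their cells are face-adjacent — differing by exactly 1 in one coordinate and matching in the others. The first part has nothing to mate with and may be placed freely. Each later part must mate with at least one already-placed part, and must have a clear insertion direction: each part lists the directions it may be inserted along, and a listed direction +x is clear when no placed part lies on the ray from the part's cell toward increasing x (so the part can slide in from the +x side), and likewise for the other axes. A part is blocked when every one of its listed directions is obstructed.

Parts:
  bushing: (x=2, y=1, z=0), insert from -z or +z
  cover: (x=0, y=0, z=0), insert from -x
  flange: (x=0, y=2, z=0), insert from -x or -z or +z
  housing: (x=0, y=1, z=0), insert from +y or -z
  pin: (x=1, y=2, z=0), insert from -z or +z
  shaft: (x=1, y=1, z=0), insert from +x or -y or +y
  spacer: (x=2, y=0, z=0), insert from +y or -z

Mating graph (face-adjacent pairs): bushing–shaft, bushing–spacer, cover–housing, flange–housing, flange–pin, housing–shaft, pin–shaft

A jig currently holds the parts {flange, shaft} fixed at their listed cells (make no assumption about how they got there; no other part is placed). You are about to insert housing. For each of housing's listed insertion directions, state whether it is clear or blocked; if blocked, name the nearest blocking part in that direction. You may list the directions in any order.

+y: blocked by flange; -z: clear

+y: nearest on ray is flange@(0, 2, 0) ⇒ blocked
-z: ray from housing(0, 1, 0) has no placed part ⇒ clear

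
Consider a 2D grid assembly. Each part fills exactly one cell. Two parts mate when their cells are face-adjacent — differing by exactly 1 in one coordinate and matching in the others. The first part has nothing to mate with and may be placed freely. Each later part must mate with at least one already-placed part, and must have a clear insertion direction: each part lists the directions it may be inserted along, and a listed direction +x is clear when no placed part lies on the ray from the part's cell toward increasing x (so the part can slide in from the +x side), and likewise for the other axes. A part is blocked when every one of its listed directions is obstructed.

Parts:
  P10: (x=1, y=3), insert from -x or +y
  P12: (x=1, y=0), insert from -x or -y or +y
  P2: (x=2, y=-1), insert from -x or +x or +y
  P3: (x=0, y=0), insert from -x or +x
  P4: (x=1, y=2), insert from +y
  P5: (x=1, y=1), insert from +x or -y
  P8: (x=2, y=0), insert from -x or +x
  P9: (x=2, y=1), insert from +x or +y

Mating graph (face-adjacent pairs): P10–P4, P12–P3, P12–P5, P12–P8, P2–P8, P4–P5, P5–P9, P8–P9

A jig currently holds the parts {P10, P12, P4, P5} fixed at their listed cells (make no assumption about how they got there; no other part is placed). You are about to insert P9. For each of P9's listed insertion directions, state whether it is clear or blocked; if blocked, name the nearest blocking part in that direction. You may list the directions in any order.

+x: clear; +y: clear

+x: ray from P9(2, 1) has no placed part ⇒ clear
+y: ray from P9(2, 1) has no placed part ⇒ clear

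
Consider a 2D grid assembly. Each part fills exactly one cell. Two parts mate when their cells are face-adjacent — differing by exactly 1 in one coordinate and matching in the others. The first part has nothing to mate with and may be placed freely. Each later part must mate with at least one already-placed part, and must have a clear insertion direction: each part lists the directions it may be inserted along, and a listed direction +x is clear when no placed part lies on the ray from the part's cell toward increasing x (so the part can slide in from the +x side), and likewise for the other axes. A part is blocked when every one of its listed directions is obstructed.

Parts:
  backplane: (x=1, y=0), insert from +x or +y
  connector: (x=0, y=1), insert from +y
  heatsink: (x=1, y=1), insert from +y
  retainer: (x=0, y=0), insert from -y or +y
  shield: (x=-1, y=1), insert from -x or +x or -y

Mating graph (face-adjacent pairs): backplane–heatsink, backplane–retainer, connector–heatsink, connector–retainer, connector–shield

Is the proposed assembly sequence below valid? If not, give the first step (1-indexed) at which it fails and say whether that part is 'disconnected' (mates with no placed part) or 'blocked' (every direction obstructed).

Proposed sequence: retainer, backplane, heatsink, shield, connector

Invalid at step 4 (disconnected)

1. retainer@(0, 0) [-y clear] — {retainer}
2. backplane@(1, 0) [+x clear] — {backplane, retainer}
3. heatsink@(1, 1) [+y clear] — {backplane, heatsink, retainer}
4. shield@(-1, 1) — no placed neighbour ⇒ disconnected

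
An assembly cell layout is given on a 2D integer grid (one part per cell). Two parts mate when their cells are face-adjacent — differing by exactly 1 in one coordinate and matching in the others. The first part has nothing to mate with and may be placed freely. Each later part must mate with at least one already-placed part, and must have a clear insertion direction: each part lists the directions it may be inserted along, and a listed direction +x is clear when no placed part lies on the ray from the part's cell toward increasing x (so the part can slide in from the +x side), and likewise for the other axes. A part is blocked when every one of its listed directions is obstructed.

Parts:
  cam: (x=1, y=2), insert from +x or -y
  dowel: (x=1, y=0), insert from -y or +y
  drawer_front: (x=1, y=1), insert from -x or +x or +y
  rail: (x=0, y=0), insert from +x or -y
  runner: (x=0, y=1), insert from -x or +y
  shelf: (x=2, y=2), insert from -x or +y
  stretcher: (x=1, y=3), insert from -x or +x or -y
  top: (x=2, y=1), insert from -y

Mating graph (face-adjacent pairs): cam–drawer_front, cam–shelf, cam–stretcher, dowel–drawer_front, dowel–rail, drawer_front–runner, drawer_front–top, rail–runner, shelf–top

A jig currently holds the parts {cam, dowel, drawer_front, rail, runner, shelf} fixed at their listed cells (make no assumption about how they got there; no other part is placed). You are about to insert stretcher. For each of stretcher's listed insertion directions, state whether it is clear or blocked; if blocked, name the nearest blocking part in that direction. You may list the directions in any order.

+x: clear; -x: clear; -y: blocked by cam

-x: ray from stretcher(1, 3) has no placed part ⇒ clear
+x: ray from stretcher(1, 3) has no placed part ⇒ clear
-y: nearest on ray is cam@(1, 2) ⇒ blocked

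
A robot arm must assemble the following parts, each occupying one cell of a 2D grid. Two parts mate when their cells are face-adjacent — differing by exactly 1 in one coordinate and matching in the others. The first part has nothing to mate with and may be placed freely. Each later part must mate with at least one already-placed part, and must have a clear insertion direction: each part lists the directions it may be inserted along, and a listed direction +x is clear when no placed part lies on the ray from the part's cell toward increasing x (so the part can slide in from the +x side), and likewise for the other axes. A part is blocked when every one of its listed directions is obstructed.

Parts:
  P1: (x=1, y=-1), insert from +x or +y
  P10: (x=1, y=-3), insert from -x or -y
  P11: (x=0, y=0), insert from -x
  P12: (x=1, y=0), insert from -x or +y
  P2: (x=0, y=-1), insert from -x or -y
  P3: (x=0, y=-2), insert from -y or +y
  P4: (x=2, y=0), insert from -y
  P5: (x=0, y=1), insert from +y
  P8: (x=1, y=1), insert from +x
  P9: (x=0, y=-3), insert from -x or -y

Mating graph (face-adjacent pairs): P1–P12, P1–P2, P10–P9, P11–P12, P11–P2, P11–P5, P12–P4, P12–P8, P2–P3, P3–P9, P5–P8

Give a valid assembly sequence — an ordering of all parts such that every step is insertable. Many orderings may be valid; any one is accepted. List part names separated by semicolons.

P10; P9; P3; P2; P11; P5; P1; P12; P4; P8

1. P10@(1, -3) [-x clear] — {P10}
2. P9@(0, -3) [-x clear] — {P10, P9}
3. P3@(0, -2) [+y clear] — {P10, P3, P9}
4. P2@(0, -1) [-x clear] — {P10, P2, P3, P9}
5. P11@(0, 0) [-x clear] — {P10, P11, P2, P3, P9}
6. P5@(0, 1) [+y clear] — {P10, P11, P2, P3, P5, P9}
7. P1@(1, -1) [+x clear] — {P1, P10, P11, P2, P3, P5, P9}
8. P12@(1, 0) [+y clear] — {P1, P10, P11, P12, P2, P3, P5, P9}
9. P4@(2, 0) [-y clear] — {P1, P10, P11, P12, P2, P3, P4, P5, P9}
10. P8@(1, 1) [+x clear] — {P1, P10, P11, P12, P2, P3, P4, P5, P8, P9}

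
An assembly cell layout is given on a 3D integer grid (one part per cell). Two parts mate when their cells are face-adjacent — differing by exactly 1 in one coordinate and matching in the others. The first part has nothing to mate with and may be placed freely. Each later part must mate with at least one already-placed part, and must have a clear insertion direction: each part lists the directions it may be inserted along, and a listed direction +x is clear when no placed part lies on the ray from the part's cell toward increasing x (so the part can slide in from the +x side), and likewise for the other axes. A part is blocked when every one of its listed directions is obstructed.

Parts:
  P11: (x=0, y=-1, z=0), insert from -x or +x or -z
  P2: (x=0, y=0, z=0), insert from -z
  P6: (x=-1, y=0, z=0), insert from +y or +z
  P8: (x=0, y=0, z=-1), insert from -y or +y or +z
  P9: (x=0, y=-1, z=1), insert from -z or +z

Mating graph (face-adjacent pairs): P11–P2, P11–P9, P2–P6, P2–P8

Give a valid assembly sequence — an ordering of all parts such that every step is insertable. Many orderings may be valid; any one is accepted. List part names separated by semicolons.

1. P9@(0, -1, 1) [-z clear] — {P9}
2. P11@(0, -1, 0) [-x clear] — {P11, P9}
3. P2@(0, 0, 0) [-z clear] — {P11, P2, P9}
4. P8@(0, 0, -1) [-y clear] — {P11, P2, P8, P9}
5. P6@(-1, 0, 0) [+y clear] — {P11, P2, P6, P8, P9}

P9; P11; P2; P8; P6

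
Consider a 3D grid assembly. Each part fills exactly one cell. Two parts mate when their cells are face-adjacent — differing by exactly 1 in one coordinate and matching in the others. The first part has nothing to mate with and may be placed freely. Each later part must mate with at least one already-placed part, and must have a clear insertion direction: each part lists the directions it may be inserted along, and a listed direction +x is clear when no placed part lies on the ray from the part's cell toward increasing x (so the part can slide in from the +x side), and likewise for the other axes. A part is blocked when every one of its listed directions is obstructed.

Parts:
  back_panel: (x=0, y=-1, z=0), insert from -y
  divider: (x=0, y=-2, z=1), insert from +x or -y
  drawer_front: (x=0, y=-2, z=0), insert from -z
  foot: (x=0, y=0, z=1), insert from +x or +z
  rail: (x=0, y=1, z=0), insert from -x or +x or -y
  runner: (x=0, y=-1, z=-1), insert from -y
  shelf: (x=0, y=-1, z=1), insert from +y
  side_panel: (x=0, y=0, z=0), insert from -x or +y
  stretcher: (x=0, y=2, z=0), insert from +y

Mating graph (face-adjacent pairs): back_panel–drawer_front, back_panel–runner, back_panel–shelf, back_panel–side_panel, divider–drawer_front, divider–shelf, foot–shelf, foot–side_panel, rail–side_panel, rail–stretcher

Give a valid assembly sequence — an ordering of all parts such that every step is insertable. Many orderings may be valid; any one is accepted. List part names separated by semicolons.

1. shelf@(0, -1, 1) [+y clear] — {shelf}
2. foot@(0, 0, 1) [+x clear] — {foot, shelf}
3. back_panel@(0, -1, 0) [-y clear] — {back_panel, foot, shelf}
4. runner@(0, -1, -1) [-y clear] — {back_panel, foot, runner, shelf}
5. divider@(0, -2, 1) [+x clear] — {back_panel, divider, foot, runner, shelf}
6. drawer_front@(0, -2, 0) [-z clear] — {back_panel, divider, drawer_front, foot, runner, shelf}
7. side_panel@(0, 0, 0) [-x clear] — {back_panel, divider, drawer_front, foot, runner, shelf, side_panel}
8. rail@(0, 1, 0) [-x clear] — {back_panel, divider, drawer_front, foot, rail, runner, shelf, side_panel}
9. stretcher@(0, 2, 0) [+y clear] — {back_panel, divider, drawer_front, foot, rail, runner, shelf, side_panel, stretcher}

shelf; foot; back_panel; runner; divider; drawer_front; side_panel; rail; stretcher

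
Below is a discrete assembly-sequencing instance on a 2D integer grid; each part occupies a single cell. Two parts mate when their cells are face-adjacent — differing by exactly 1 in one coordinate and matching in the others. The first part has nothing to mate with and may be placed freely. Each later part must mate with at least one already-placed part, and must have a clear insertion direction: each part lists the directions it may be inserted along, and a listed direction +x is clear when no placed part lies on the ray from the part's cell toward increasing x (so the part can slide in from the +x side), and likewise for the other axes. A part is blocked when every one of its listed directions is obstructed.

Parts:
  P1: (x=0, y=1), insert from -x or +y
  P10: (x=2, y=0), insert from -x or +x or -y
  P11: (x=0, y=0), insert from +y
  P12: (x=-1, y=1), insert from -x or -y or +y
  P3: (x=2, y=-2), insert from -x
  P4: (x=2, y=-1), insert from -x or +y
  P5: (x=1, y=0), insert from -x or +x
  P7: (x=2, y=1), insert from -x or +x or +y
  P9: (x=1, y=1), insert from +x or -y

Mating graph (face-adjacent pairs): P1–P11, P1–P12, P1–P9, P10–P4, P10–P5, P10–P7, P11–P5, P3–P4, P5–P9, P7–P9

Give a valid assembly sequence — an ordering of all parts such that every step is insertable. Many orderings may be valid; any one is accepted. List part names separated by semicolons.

P9; P5; P11; P1; P12; P10; P4; P3; P7

1. P9@(1, 1) [+x clear] — {P9}
2. P5@(1, 0) [-x clear] — {P5, P9}
3. P11@(0, 0) [+y clear] — {P11, P5, P9}
4. P1@(0, 1) [-x clear] — {P1, P11, P5, P9}
5. P12@(-1, 1) [-x clear] — {P1, P11, P12, P5, P9}
6. P10@(2, 0) [+x clear] — {P1, P10, P11, P12, P5, P9}
7. P4@(2, -1) [-x clear] — {P1, P10, P11, P12, P4, P5, P9}
8. P3@(2, -2) [-x clear] — {P1, P10, P11, P12, P3, P4, P5, P9}
9. P7@(2, 1) [+x clear] — {P1, P10, P11, P12, P3, P4, P5, P7, P9}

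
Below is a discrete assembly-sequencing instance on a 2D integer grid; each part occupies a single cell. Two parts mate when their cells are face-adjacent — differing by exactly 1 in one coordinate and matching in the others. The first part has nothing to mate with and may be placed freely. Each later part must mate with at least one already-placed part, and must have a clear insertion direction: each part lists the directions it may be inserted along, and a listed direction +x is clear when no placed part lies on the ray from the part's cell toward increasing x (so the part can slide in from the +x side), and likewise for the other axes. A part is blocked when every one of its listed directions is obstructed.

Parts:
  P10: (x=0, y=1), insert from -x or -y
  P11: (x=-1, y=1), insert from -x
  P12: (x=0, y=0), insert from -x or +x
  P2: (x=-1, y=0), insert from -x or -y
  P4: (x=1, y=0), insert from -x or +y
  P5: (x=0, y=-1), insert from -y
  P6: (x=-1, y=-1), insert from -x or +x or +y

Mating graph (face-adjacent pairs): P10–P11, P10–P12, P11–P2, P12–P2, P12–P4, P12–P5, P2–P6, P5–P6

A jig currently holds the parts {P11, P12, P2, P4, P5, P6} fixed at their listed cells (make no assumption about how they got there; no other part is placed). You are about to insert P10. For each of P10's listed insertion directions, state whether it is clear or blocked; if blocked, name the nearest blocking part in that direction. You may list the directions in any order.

-x: blocked by P11; -y: blocked by P12

-x: nearest on ray is P11@(-1, 1) ⇒ blocked
-y: nearest on ray is P12@(0, 0) ⇒ blocked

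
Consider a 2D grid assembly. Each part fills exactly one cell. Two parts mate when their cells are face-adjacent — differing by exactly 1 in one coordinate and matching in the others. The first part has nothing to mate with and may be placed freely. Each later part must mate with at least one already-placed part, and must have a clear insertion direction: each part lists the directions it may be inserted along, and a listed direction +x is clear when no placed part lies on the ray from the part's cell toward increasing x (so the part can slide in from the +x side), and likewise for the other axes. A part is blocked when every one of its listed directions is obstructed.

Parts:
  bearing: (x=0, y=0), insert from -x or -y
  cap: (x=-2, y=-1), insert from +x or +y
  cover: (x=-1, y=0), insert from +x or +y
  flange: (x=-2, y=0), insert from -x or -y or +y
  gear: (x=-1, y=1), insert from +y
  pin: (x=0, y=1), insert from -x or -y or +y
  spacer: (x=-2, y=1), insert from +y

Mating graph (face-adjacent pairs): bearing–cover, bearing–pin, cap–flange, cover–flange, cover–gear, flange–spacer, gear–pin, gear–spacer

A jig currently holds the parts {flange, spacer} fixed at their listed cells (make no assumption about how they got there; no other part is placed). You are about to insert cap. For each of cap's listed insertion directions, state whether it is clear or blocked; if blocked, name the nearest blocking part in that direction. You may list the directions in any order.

+x: clear; +y: blocked by flange

+x: ray from cap(-2, -1) has no placed part ⇒ clear
+y: nearest on ray is flange@(-2, 0) ⇒ blocked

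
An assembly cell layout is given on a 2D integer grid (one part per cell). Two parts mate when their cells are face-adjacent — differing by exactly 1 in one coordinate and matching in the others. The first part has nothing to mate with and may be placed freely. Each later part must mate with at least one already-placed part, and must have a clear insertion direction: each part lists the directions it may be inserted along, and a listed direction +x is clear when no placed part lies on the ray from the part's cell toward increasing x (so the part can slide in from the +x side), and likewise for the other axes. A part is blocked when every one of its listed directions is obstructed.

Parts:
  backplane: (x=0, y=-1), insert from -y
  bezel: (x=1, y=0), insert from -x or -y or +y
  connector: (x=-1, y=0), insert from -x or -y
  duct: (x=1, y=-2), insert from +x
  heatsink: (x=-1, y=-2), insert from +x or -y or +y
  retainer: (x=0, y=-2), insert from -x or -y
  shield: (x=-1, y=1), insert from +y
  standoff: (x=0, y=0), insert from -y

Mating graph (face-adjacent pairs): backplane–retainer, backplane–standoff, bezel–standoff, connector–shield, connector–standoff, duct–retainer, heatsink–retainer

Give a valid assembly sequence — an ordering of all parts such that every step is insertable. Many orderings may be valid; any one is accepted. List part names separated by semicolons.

bezel; standoff; backplane; retainer; duct; connector; shield; heatsink

1. bezel@(1, 0) [-x clear] — {bezel}
2. standoff@(0, 0) [-y clear] — {bezel, standoff}
3. backplane@(0, -1) [-y clear] — {backplane, bezel, standoff}
4. retainer@(0, -2) [-x clear] — {backplane, bezel, retainer, standoff}
5. duct@(1, -2) [+x clear] — {backplane, bezel, duct, retainer, standoff}
6. connector@(-1, 0) [-x clear] — {backplane, bezel, connector, duct, retainer, standoff}
7. shield@(-1, 1) [+y clear] — {backplane, bezel, connector, duct, retainer, shield, standoff}
8. heatsink@(-1, -2) [-y clear] — {backplane, bezel, connector, duct, heatsink, retainer, shield, standoff}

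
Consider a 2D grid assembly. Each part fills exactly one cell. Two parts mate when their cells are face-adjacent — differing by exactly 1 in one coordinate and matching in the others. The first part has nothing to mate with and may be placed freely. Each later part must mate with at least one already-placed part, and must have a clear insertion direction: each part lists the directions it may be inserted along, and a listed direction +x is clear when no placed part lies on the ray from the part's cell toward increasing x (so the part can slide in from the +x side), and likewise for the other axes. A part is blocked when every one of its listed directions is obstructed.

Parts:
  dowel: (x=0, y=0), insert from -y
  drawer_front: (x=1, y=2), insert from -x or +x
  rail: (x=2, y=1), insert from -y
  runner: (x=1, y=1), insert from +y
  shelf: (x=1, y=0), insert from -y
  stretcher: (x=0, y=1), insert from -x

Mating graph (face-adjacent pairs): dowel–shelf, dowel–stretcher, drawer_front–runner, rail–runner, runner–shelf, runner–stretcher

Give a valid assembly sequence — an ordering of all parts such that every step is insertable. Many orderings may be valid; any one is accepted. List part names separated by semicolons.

1. stretcher@(0, 1) [-x clear] — {stretcher}
2. runner@(1, 1) [+y clear] — {runner, stretcher}
3. rail@(2, 1) [-y clear] — {rail, runner, stretcher}
4. drawer_front@(1, 2) [-x clear] — {drawer_front, rail, runner, stretcher}
5. shelf@(1, 0) [-y clear] — {drawer_front, rail, runner, shelf, stretcher}
6. dowel@(0, 0) [-y clear] — {dowel, drawer_front, rail, runner, shelf, stretcher}

stretcher; runner; rail; drawer_front; shelf; dowel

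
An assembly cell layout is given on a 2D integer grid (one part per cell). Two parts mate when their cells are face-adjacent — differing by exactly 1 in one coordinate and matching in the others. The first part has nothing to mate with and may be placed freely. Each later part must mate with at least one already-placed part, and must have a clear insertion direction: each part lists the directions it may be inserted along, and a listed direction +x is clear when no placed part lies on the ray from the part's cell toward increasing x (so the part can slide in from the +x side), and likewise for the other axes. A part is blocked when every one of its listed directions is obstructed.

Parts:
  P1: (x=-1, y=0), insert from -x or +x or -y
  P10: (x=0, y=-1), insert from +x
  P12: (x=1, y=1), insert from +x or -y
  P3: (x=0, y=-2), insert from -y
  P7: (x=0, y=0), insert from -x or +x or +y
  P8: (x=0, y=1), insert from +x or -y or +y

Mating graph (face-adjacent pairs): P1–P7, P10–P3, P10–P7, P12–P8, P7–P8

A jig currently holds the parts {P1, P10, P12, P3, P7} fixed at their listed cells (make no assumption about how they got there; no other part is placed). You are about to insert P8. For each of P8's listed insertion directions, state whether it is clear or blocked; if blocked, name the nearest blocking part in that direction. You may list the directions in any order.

+x: blocked by P12; +y: clear; -y: blocked by P7

+x: nearest on ray is P12@(1, 1) ⇒ blocked
-y: nearest on ray is P7@(0, 0) ⇒ blocked
+y: ray from P8(0, 1) has no placed part ⇒ clear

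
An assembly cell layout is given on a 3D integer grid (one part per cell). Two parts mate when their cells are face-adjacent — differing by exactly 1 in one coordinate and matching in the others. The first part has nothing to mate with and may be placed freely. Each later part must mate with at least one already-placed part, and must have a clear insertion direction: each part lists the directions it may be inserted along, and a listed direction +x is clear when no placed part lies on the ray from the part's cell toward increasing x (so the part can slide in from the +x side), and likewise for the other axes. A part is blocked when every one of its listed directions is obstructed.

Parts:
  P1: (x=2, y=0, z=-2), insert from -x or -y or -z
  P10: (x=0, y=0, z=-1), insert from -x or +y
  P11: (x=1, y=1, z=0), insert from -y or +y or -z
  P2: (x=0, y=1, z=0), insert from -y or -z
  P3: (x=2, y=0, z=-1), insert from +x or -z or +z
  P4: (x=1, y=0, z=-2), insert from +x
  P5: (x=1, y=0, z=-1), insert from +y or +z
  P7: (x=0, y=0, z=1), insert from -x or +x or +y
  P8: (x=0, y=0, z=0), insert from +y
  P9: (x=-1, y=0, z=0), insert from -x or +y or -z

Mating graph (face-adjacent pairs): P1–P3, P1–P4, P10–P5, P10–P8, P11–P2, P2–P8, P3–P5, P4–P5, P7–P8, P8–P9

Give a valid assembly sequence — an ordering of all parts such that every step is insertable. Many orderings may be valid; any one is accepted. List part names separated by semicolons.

P10; P5; P3; P8; P2; P9; P4; P7; P11; P1

1. P10@(0, 0, -1) [-x clear] — {P10}
2. P5@(1, 0, -1) [+y clear] — {P10, P5}
3. P3@(2, 0, -1) [+x clear] — {P10, P3, P5}
4. P8@(0, 0, 0) [+y clear] — {P10, P3, P5, P8}
5. P2@(0, 1, 0) [-z clear] — {P10, P2, P3, P5, P8}
6. P9@(-1, 0, 0) [-x clear] — {P10, P2, P3, P5, P8, P9}
7. P4@(1, 0, -2) [+x clear] — {P10, P2, P3, P4, P5, P8, P9}
8. P7@(0, 0, 1) [-x clear] — {P10, P2, P3, P4, P5, P7, P8, P9}
9. P11@(1, 1, 0) [-y clear] — {P10, P11, P2, P3, P4, P5, P7, P8, P9}
10. P1@(2, 0, -2) [-y clear] — {P1, P10, P11, P2, P3, P4, P5, P7, P8, P9}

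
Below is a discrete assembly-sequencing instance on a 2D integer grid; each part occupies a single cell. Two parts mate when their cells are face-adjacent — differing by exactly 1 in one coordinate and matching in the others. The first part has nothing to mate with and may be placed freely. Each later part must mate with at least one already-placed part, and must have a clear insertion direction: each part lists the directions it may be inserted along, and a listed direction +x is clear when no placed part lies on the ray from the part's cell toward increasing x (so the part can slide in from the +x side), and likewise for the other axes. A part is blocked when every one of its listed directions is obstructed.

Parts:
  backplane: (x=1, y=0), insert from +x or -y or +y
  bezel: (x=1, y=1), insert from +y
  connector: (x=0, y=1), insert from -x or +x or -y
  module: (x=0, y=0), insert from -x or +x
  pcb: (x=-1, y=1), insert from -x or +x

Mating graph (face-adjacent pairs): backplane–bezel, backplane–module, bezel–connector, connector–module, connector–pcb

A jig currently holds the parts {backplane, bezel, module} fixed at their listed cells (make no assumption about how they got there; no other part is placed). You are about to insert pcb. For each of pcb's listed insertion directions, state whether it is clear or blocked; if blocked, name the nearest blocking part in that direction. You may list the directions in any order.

+x: blocked by bezel; -x: clear

-x: ray from pcb(-1, 1) has no placed part ⇒ clear
+x: nearest on ray is bezel@(1, 1) ⇒ blocked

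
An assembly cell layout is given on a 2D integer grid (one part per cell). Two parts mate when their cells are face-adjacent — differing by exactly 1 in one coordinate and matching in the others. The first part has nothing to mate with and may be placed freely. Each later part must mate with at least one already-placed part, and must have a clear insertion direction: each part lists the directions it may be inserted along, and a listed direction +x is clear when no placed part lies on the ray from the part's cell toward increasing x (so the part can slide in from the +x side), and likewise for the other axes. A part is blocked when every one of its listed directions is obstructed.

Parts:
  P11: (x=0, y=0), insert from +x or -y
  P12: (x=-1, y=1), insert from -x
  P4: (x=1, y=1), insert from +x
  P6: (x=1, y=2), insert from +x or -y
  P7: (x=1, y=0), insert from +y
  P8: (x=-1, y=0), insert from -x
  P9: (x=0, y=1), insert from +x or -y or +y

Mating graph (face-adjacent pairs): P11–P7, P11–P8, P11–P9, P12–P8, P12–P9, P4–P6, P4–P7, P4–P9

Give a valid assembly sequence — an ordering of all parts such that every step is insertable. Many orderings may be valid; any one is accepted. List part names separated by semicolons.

P11; P9; P12; P8; P7; P4; P6

1. P11@(0, 0) [+x clear] — {P11}
2. P9@(0, 1) [+x clear] — {P11, P9}
3. P12@(-1, 1) [-x clear] — {P11, P12, P9}
4. P8@(-1, 0) [-x clear] — {P11, P12, P8, P9}
5. P7@(1, 0) [+y clear] — {P11, P12, P7, P8, P9}
6. P4@(1, 1) [+x clear] — {P11, P12, P4, P7, P8, P9}
7. P6@(1, 2) [+x clear] — {P11, P12, P4, P6, P7, P8, P9}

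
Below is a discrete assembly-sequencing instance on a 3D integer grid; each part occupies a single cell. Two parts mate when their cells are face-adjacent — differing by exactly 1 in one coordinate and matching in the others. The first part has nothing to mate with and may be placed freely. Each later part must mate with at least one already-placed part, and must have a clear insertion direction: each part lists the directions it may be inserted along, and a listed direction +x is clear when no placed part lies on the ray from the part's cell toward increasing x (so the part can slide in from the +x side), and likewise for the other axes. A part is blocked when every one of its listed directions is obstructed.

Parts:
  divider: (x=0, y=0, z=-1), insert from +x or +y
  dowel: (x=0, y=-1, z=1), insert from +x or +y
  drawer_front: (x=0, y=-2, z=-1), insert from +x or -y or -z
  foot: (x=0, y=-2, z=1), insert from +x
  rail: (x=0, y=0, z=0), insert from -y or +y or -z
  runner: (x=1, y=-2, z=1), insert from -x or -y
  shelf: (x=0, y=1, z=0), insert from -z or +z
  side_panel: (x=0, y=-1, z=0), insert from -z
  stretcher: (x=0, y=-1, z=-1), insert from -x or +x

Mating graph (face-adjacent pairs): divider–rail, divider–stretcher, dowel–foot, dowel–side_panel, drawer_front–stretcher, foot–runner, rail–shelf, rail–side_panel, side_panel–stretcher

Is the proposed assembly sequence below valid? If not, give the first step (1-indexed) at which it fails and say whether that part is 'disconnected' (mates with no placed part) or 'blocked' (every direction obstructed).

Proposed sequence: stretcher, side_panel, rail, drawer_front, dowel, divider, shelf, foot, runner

1. stretcher@(0, -1, -1) [-x clear] — {stretcher}
2. side_panel@(0, -1, 0) — -z all obstructed ⇒ blocked

Invalid at step 2 (blocked)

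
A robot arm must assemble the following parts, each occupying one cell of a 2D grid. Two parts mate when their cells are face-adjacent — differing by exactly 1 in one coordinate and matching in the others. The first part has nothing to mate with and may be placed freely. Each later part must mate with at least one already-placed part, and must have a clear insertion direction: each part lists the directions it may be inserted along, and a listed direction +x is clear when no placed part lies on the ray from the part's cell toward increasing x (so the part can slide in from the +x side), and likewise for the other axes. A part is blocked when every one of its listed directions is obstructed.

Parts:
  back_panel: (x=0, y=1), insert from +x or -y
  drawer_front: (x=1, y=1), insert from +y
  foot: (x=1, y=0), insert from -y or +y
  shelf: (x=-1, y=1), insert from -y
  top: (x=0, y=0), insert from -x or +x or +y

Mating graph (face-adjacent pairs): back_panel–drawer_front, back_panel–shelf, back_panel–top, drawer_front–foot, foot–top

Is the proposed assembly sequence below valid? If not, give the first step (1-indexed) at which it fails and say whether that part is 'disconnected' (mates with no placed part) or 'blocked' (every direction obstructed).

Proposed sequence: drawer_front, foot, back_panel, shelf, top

1. drawer_front@(1, 1) [+y clear] — {drawer_front}
2. foot@(1, 0) [-y clear] — {drawer_front, foot}
3. back_panel@(0, 1) [-y clear] — {back_panel, drawer_front, foot}
4. shelf@(-1, 1) [-y clear] — {back_panel, drawer_front, foot, shelf}
5. top@(0, 0) [-x clear] — {back_panel, drawer_front, foot, shelf, top}

Valid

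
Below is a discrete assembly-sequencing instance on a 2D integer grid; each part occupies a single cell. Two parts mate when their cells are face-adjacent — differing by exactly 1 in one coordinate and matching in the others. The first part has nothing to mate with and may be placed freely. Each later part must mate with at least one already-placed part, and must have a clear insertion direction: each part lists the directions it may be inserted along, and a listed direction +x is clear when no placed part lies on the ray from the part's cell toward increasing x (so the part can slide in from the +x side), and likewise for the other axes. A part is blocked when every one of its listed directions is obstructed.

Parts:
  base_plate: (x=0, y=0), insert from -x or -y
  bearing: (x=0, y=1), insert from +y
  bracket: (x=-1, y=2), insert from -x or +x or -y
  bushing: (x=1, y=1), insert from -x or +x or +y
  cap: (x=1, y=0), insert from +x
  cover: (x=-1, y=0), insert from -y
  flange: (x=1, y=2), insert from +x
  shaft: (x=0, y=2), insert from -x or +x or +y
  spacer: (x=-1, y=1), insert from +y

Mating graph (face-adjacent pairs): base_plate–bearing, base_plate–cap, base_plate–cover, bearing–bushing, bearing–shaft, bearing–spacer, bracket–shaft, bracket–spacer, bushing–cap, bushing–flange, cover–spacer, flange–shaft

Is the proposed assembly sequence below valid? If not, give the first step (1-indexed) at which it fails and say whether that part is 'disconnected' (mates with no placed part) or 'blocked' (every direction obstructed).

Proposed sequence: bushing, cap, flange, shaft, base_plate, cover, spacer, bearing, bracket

Invalid at step 8 (blocked)

1. bushing@(1, 1) [-x clear] — {bushing}
2. cap@(1, 0) [+x clear] — {bushing, cap}
3. flange@(1, 2) [+x clear] — {bushing, cap, flange}
4. shaft@(0, 2) [-x clear] — {bushing, cap, flange, shaft}
5. base_plate@(0, 0) [-x clear] — {base_plate, bushing, cap, flange, shaft}
6. cover@(-1, 0) [-y clear] — {base_plate, bushing, cap, cover, flange, shaft}
7. spacer@(-1, 1) [+y clear] — {base_plate, bushing, cap, cover, flange, shaft, spacer}
8. bearing@(0, 1) — +y all obstructed ⇒ blocked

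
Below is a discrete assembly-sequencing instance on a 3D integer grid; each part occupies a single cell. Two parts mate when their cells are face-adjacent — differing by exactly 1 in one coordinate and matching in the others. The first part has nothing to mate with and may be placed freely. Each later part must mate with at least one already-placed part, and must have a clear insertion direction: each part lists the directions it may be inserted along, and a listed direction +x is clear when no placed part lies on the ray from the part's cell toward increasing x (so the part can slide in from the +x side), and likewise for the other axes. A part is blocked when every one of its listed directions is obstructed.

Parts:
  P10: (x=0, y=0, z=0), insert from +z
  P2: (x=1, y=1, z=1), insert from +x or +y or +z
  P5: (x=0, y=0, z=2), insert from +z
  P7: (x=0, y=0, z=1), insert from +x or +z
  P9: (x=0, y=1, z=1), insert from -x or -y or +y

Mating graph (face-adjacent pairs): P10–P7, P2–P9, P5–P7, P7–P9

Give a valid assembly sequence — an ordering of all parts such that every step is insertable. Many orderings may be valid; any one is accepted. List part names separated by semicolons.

1. P10@(0, 0, 0) [+z clear] — {P10}
2. P7@(0, 0, 1) [+x clear] — {P10, P7}
3. P5@(0, 0, 2) [+z clear] — {P10, P5, P7}
4. P9@(0, 1, 1) [-x clear] — {P10, P5, P7, P9}
5. P2@(1, 1, 1) [+x clear] — {P10, P2, P5, P7, P9}

P10; P7; P5; P9; P2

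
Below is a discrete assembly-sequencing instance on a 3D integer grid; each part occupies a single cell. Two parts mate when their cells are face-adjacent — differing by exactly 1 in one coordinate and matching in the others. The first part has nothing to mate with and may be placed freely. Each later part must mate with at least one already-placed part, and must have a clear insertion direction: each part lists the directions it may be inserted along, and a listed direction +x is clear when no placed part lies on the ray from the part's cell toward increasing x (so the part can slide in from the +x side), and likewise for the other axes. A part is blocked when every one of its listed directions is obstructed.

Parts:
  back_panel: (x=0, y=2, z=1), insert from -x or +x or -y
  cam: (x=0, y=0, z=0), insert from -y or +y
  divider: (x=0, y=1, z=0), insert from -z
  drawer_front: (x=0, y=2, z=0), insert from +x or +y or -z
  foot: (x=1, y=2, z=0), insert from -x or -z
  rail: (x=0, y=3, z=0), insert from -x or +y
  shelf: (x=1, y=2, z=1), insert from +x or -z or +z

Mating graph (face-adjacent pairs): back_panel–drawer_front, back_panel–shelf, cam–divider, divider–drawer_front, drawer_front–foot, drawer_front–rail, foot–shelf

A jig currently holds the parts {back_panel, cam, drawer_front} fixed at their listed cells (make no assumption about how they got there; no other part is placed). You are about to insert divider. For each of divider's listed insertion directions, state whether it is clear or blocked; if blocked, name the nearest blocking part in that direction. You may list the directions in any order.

-z: ray from divider(0, 1, 0) has no placed part ⇒ clear

-z: clear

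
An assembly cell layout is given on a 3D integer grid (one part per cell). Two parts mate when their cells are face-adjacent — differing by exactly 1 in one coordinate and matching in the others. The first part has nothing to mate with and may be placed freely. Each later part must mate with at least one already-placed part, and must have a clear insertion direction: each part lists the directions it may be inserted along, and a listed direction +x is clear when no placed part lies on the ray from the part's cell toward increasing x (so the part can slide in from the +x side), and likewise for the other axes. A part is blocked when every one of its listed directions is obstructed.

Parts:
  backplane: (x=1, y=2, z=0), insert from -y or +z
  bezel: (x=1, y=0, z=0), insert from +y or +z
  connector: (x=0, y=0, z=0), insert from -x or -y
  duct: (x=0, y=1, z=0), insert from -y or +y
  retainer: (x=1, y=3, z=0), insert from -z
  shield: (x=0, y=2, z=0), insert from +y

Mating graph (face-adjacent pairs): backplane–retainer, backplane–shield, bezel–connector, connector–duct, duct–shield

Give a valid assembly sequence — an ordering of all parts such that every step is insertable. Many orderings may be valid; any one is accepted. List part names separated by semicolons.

connector; duct; shield; backplane; retainer; bezel

1. connector@(0, 0, 0) [-x clear] — {connector}
2. duct@(0, 1, 0) [+y clear] — {connector, duct}
3. shield@(0, 2, 0) [+y clear] — {connector, duct, shield}
4. backplane@(1, 2, 0) [-y clear] — {backplane, connector, duct, shield}
5. retainer@(1, 3, 0) [-z clear] — {backplane, connector, duct, retainer, shield}
6. bezel@(1, 0, 0) [+z clear] — {backplane, bezel, connector, duct, retainer, shield}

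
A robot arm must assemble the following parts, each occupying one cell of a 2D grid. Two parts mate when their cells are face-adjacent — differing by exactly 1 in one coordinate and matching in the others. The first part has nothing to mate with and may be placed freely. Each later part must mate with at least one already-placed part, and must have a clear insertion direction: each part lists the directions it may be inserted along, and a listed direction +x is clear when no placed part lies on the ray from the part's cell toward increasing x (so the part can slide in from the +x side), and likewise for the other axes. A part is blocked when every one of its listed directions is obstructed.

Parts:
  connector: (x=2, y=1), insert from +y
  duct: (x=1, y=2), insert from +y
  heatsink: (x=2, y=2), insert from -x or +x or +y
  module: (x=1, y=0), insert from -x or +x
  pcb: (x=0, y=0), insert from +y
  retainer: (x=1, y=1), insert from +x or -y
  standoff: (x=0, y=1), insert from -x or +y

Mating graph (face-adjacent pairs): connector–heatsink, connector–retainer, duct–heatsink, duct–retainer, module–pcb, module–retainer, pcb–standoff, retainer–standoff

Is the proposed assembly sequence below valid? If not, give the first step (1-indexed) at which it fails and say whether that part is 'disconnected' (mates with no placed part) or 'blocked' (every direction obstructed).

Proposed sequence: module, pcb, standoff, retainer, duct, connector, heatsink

Valid

1. module@(1, 0) [-x clear] — {module}
2. pcb@(0, 0) [+y clear] — {module, pcb}
3. standoff@(0, 1) [-x clear] — {module, pcb, standoff}
4. retainer@(1, 1) [+x clear] — {module, pcb, retainer, standoff}
5. duct@(1, 2) [+y clear] — {duct, module, pcb, retainer, standoff}
6. connector@(2, 1) [+y clear] — {connector, duct, module, pcb, retainer, standoff}
7. heatsink@(2, 2) [+x clear] — {connector, duct, heatsink, module, pcb, retainer, standoff}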